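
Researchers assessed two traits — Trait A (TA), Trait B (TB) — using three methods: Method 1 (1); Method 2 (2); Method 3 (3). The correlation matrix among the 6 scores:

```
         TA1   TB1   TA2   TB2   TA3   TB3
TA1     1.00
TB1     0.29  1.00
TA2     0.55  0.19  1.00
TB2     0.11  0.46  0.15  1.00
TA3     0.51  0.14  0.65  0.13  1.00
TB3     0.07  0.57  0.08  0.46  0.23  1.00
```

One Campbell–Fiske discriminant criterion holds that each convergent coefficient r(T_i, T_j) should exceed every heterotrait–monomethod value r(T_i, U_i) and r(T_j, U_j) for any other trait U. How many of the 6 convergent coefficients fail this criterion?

0

Convergent coefficients and their comparison sets:
TA (methods 1·2): 0.55 vs {0.29, 0.15} → pass.
TA (methods 1·3): 0.51 vs {0.29, 0.23} → pass.
TA (methods 2·3): 0.65 vs {0.15, 0.23} → pass.
TB (methods 1·2): 0.46 vs {0.29, 0.15} → pass.
TB (methods 1·3): 0.57 vs {0.29, 0.23} → pass.
TB (methods 2·3): 0.46 vs {0.15, 0.23} → pass.
0 of 6 fail.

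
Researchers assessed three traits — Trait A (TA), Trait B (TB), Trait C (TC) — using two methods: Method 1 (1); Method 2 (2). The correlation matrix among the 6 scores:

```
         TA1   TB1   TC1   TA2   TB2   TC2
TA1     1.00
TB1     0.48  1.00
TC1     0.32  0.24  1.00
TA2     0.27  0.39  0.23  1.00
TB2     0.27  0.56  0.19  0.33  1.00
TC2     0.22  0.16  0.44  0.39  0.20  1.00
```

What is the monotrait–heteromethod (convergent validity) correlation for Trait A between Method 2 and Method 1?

0.27

Same trait (TA), different methods: r(TA2, TA1) = 0.27.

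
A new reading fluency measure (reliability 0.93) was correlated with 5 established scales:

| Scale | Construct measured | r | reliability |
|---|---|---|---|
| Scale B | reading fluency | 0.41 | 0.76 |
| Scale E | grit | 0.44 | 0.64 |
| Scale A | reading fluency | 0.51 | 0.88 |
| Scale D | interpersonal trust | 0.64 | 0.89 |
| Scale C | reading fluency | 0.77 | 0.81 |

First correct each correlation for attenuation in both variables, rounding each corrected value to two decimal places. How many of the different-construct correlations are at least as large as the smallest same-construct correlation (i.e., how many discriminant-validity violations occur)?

Disattenuated r (r / √(r_scale · r_new)):
  Scale B (conv): 0.41 / √(0.76·0.93) = 0.49
  Scale E (disc): 0.44 / √(0.64·0.93) = 0.57
  Scale A (conv): 0.51 / √(0.88·0.93) = 0.56
  Scale D (disc): 0.64 / √(0.89·0.93) = 0.70
  Scale C (conv): 0.77 / √(0.81·0.93) = 0.89
Smallest convergent = 0.49. Discriminant values: 0.57, 0.70; count ≥ 0.49 → 2.

2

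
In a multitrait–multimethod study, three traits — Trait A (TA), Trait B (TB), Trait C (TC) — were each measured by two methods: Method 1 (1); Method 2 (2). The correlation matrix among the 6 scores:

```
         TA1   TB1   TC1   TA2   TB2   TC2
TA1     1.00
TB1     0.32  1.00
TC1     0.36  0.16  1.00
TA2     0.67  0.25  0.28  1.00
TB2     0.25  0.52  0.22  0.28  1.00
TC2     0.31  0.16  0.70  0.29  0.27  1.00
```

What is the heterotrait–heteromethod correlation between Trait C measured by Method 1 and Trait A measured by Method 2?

0.28

Different traits and methods: r(TC1, TA2) = 0.28.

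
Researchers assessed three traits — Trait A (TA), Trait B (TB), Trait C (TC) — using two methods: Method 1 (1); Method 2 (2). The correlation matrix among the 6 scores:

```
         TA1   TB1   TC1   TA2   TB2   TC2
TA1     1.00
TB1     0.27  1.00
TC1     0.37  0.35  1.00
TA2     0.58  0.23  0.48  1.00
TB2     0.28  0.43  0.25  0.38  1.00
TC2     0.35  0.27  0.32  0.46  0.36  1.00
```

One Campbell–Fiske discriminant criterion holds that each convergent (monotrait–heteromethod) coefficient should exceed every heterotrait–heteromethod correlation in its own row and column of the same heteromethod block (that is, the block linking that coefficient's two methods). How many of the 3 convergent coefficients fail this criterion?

Convergent coefficients and their comparison sets:
TA (methods 1·2): 0.58 vs {0.28, 0.23, 0.35, 0.48} → pass.
TB (methods 1·2): 0.43 vs {0.23, 0.28, 0.27, 0.25} → pass.
TC (methods 1·2): 0.32 vs {0.48, 0.35, 0.25, 0.27} → fail.
1 of 3 fail.

1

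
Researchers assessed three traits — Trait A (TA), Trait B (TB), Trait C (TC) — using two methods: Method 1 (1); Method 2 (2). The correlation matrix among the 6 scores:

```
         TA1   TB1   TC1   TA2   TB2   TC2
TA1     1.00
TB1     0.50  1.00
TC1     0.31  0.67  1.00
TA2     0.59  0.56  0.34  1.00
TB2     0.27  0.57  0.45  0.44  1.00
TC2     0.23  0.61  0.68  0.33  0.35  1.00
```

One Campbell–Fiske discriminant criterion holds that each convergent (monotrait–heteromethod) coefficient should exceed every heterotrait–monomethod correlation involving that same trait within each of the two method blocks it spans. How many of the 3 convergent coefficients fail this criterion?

1

Checking each validity diagonal entry against its comparison values:
TA (methods 1·2): 0.59 vs {0.50, 0.44, 0.31, 0.33} → pass.
TB (methods 1·2): 0.57 vs {0.50, 0.44, 0.67, 0.35} → fail.
TC (methods 1·2): 0.68 vs {0.31, 0.33, 0.67, 0.35} → pass.
1 of 3 fail.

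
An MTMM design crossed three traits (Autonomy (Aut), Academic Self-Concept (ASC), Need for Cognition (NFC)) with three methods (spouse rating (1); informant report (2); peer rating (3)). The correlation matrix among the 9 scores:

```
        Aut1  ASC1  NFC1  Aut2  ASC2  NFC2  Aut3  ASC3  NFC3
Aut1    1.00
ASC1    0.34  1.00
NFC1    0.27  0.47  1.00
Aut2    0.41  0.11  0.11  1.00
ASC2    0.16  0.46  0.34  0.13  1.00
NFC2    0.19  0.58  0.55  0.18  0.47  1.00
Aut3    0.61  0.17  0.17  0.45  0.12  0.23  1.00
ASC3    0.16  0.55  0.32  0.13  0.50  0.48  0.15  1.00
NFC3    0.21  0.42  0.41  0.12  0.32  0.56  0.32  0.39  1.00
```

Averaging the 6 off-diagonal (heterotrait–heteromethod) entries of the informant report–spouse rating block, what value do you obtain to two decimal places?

HTHM values (method 2 × method 1): 0.11, 0.11, 0.16, 0.34, 0.19, 0.58; mean = 1.49/6 = 0.25.

0.25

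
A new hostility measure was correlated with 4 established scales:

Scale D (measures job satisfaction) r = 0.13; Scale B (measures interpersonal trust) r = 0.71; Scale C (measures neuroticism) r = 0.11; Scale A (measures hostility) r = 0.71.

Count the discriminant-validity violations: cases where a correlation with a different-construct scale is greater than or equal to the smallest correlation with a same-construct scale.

1

Convergent (same construct = hostility): Scale A.
Smallest convergent = 0.71. Discriminant values: 0.13, 0.71, 0.11; count ≥ 0.71 → 1.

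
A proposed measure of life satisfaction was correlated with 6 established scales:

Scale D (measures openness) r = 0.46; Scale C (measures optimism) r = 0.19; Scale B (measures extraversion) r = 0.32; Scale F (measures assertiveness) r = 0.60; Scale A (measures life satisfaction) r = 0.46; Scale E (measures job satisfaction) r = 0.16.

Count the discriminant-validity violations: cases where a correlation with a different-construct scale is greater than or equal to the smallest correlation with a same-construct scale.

Convergent (same construct = life satisfaction): Scale A.
Smallest convergent = 0.46. Discriminant values: 0.46, 0.19, 0.32, 0.60, 0.16; count ≥ 0.46 → 2.

2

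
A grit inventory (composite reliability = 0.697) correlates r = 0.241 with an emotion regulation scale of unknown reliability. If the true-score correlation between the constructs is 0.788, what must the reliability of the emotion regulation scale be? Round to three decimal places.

0.134

r_true = r_obs / √(r_xx · r_yy) ⇒ 0.788 = 0.241 / √(0.697 · r_yy).
√(0.697 · r_yy) = 0.241 / 0.788 = 0.3058; 0.697 · r_yy = 0.0935; r_yy = 0.0935 / 0.697 ≈ 0.134.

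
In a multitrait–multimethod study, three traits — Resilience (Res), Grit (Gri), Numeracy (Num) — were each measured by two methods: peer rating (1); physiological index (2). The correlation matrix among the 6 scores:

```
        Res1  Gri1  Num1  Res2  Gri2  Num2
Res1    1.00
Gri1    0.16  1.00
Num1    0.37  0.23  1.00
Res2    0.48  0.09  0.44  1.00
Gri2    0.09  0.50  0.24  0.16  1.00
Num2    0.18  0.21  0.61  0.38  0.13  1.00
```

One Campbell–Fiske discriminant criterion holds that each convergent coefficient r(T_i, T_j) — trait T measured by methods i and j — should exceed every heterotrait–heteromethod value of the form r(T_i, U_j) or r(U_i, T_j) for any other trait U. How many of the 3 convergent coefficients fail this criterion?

Convergent coefficients and their comparison sets:
Res (methods 1·2): 0.48 vs {0.09, 0.09, 0.18, 0.44} → pass.
Gri (methods 1·2): 0.50 vs {0.09, 0.09, 0.21, 0.24} → pass.
Num (methods 1·2): 0.61 vs {0.44, 0.18, 0.24, 0.21} → pass.
0 of 3 fail.

0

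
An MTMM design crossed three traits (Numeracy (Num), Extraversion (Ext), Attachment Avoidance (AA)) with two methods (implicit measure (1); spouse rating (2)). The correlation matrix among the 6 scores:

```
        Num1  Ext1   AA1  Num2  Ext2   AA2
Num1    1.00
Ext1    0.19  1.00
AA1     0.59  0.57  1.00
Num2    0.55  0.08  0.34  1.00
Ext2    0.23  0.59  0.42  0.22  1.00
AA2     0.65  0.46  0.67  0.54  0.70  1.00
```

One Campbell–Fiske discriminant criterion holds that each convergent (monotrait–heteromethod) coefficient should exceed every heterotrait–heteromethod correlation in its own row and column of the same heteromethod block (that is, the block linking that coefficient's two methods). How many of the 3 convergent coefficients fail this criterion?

Convergent coefficients and their comparison sets:
Num (methods 1·2): 0.55 vs {0.23, 0.08, 0.65, 0.34} → fail.
Ext (methods 1·2): 0.59 vs {0.08, 0.23, 0.46, 0.42} → pass.
AA (methods 1·2): 0.67 vs {0.34, 0.65, 0.42, 0.46} → pass.
1 of 3 fail.

1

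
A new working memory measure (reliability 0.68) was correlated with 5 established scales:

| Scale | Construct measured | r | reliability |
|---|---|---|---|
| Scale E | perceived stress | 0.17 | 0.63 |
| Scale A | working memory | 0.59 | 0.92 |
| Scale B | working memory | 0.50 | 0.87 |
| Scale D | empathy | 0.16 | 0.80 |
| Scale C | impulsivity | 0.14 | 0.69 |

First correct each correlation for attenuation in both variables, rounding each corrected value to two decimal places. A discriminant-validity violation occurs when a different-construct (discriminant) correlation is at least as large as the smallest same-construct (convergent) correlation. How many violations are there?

Disattenuated r (r / √(r_scale · r_new)):
  Scale E (disc): 0.17 / √(0.63·0.68) = 0.26
  Scale A (conv): 0.59 / √(0.92·0.68) = 0.75
  Scale B (conv): 0.50 / √(0.87·0.68) = 0.65
  Scale D (disc): 0.16 / √(0.80·0.68) = 0.22
  Scale C (disc): 0.14 / √(0.69·0.68) = 0.20
Smallest convergent = 0.65. Discriminant values: 0.26, 0.22, 0.20; count ≥ 0.65 → 0.

0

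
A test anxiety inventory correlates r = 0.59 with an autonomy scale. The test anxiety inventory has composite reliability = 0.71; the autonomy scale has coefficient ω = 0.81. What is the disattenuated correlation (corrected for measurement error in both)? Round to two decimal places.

0.78

r_true = r_obs / √(r_xx · r_yy) = 0.59 / √(0.71 × 0.81) = 0.59 / √0.5751 = 0.59 / 0.7584 ≈ 0.78.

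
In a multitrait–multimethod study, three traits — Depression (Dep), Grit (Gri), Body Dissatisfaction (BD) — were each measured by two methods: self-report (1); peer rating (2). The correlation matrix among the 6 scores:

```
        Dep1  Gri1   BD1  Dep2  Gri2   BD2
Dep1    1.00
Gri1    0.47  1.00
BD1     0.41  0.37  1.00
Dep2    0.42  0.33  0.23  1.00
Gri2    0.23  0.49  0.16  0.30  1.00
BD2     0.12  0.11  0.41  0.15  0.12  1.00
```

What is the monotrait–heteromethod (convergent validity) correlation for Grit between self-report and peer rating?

Same trait (Gri), different methods: r(Gri1, Gri2) = 0.49.

0.49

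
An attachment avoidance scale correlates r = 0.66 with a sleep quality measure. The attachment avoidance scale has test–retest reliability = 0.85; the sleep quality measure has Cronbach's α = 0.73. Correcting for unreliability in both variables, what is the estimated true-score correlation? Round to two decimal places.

0.84

r_true = r_obs / √(r_xx · r_yy) = 0.66 / √(0.85 × 0.73) = 0.66 / √0.6205 = 0.66 / 0.7877 ≈ 0.84.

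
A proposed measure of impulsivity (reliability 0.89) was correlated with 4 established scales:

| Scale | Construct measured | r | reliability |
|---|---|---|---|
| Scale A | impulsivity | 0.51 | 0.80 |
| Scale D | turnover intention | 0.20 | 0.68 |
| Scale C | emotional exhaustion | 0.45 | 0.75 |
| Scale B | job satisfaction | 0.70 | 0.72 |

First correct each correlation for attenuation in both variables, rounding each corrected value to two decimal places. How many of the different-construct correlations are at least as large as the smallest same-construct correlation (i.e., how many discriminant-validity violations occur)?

1

Disattenuated r (r / √(r_scale · r_new)):
  Scale A (conv): 0.51 / √(0.80·0.89) = 0.60
  Scale D (disc): 0.20 / √(0.68·0.89) = 0.26
  Scale C (disc): 0.45 / √(0.75·0.89) = 0.55
  Scale B (disc): 0.70 / √(0.72·0.89) = 0.87
Smallest convergent = 0.60. Discriminant values: 0.26, 0.55, 0.87; count ≥ 0.60 → 1.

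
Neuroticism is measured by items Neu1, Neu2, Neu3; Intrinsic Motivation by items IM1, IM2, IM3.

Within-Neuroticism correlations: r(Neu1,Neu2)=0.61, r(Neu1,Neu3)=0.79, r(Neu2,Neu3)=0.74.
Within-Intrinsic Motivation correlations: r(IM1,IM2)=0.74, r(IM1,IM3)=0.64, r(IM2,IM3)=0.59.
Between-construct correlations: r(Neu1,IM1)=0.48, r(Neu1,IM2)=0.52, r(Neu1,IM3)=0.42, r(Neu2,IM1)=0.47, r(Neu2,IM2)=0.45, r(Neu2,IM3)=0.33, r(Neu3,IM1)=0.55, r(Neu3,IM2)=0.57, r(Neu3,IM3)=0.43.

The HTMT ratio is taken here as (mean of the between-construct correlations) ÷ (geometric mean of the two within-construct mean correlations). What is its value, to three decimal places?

Mean heterotrait r = 4.22/9 = 0.4689.
Mean within-Neu = 2.14/3 = 0.7133; mean within-IM = 1.97/3 = 0.6567.
Geometric mean = √(0.7133 × 0.6567) = 0.6844.
HTMT = 0.4689 / 0.6844 = 0.685.

0.685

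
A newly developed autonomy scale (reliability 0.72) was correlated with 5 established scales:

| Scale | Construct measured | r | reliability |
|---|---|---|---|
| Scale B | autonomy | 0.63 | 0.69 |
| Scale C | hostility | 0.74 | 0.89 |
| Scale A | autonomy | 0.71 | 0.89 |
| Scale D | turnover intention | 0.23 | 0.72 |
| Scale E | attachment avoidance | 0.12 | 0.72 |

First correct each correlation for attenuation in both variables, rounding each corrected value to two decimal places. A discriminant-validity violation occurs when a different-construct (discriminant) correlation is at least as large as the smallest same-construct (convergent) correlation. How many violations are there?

Disattenuated r (r / √(r_scale · r_new)):
  Scale B (conv): 0.63 / √(0.69·0.72) = 0.89
  Scale C (disc): 0.74 / √(0.89·0.72) = 0.92
  Scale A (conv): 0.71 / √(0.89·0.72) = 0.89
  Scale D (disc): 0.23 / √(0.72·0.72) = 0.32
  Scale E (disc): 0.12 / √(0.72·0.72) = 0.17
Smallest convergent = 0.89. Discriminant values: 0.92, 0.32, 0.17; count ≥ 0.89 → 1.

1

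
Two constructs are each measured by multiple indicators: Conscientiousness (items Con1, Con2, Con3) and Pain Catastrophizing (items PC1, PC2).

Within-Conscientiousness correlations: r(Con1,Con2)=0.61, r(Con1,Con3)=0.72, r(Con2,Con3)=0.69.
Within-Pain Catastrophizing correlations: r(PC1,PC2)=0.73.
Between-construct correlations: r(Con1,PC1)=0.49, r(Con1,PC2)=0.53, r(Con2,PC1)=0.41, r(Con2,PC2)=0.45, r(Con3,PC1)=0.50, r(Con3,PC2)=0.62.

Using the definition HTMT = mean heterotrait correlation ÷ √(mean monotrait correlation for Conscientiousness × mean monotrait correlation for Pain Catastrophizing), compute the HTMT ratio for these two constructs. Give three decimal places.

Mean heterotrait r = 3.00/6 = 0.5000.
Mean within-Con = 2.02/3 = 0.6733; mean within-PC = 0.73/1 = 0.7300.
Geometric mean = √(0.6733 × 0.7300) = 0.7011.
HTMT = 0.5000 / 0.7011 = 0.713.

0.713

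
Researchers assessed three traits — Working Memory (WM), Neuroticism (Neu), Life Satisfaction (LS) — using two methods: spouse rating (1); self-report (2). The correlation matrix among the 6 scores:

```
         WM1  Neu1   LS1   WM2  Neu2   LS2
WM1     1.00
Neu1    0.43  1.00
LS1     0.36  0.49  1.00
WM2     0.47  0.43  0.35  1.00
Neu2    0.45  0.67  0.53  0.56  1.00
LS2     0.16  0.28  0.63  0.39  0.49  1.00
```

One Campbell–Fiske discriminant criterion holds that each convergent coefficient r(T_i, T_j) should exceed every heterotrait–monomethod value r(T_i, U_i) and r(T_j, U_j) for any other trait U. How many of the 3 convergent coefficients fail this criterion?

1

Each convergent coefficient versus the relevant comparison correlations:
WM (methods 1·2): 0.47 vs {0.43, 0.56, 0.36, 0.39} → fail.
Neu (methods 1·2): 0.67 vs {0.43, 0.56, 0.49, 0.49} → pass.
LS (methods 1·2): 0.63 vs {0.36, 0.39, 0.49, 0.49} → pass.
1 of 3 fail.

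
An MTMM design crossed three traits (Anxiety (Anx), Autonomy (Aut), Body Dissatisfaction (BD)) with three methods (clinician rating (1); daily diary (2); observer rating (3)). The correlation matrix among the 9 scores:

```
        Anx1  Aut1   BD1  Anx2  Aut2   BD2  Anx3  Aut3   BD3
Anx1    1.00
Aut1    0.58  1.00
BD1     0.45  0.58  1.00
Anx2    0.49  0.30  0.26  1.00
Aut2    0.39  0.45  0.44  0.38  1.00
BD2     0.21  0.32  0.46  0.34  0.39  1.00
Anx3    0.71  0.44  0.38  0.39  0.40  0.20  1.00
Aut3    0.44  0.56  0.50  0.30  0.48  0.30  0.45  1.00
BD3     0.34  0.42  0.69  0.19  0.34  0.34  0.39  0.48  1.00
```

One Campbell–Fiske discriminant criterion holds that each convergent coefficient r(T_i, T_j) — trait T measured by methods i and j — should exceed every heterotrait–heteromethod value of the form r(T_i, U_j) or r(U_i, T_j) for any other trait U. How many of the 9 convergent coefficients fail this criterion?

Checking each validity diagonal entry against its comparison values:
Anx (methods 1·2): 0.49 vs {0.39, 0.30, 0.21, 0.26} → pass.
Anx (methods 1·3): 0.71 vs {0.44, 0.44, 0.34, 0.38} → pass.
Anx (methods 2·3): 0.39 vs {0.30, 0.40, 0.19, 0.20} → fail.
Aut (methods 1·2): 0.45 vs {0.30, 0.39, 0.32, 0.44} → pass.
Aut (methods 1·3): 0.56 vs {0.44, 0.44, 0.42, 0.50} → pass.
Aut (methods 2·3): 0.48 vs {0.40, 0.30, 0.34, 0.30} → pass.
BD (methods 1·2): 0.46 vs {0.26, 0.21, 0.44, 0.32} → pass.
BD (methods 1·3): 0.69 vs {0.38, 0.34, 0.50, 0.42} → pass.
BD (methods 2·3): 0.34 vs {0.20, 0.19, 0.30, 0.34} → fail.
2 of 9 fail.

2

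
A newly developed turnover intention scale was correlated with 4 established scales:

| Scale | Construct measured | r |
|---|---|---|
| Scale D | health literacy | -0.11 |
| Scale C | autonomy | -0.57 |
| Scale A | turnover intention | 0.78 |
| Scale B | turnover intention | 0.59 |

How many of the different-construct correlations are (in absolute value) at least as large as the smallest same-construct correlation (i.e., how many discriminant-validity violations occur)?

0

Convergent (same construct = turnover intention): Scale A, Scale B.
Smallest convergent = 0.59. Discriminant |r|: 0.11, 0.57; count ≥ 0.59 → 0.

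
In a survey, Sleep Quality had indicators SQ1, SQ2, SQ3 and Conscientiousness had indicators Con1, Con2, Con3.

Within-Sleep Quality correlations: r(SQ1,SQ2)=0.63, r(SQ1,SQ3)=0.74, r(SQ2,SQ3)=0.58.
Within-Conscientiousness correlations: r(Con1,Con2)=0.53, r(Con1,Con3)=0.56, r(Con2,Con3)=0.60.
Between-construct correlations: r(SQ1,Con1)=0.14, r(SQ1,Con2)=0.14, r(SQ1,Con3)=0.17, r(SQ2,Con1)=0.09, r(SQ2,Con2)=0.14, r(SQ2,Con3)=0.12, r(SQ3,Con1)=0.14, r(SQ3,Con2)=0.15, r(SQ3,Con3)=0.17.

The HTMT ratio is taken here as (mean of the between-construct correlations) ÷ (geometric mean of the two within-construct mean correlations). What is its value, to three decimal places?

Mean heterotrait r = 1.26/9 = 0.1400.
Mean within-SQ = 1.95/3 = 0.6500; mean within-Con = 1.69/3 = 0.5633.
Geometric mean = √(0.6500 × 0.5633) = 0.6051.
HTMT = 0.1400 / 0.6051 = 0.231.

0.231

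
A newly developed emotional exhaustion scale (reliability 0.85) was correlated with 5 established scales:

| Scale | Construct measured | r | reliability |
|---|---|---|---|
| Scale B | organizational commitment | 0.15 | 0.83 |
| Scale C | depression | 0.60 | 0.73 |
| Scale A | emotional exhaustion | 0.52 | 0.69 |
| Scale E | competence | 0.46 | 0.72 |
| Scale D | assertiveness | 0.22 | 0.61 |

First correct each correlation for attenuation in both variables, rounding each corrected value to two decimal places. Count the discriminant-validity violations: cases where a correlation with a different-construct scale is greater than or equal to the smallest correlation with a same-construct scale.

1

Disattenuated r (r / √(r_scale · r_new)):
  Scale B (disc): 0.15 / √(0.83·0.85) = 0.18
  Scale C (disc): 0.60 / √(0.73·0.85) = 0.76
  Scale A (conv): 0.52 / √(0.69·0.85) = 0.68
  Scale E (disc): 0.46 / √(0.72·0.85) = 0.59
  Scale D (disc): 0.22 / √(0.61·0.85) = 0.31
Smallest convergent = 0.68. Discriminant values: 0.18, 0.76, 0.59, 0.31; count ≥ 0.68 → 1.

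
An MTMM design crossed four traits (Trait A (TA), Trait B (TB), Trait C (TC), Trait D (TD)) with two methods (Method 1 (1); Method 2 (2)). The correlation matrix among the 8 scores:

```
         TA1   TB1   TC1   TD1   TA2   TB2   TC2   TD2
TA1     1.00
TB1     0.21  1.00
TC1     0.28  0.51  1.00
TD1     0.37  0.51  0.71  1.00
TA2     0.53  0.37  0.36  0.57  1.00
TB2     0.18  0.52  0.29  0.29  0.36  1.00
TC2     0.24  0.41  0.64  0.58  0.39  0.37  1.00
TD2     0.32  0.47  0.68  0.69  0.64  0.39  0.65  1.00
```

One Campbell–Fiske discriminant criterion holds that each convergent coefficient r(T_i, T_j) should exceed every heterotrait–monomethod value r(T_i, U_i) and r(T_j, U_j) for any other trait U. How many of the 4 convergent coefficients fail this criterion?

3

Checking each validity diagonal entry against its comparison values:
TA (methods 1·2): 0.53 vs {0.21, 0.36, 0.28, 0.39, 0.37, 0.64} → fail.
TB (methods 1·2): 0.52 vs {0.21, 0.36, 0.51, 0.37, 0.51, 0.39} → pass.
TC (methods 1·2): 0.64 vs {0.28, 0.39, 0.51, 0.37, 0.71, 0.65} → fail.
TD (methods 1·2): 0.69 vs {0.37, 0.64, 0.51, 0.39, 0.71, 0.65} → fail.
3 of 4 fail.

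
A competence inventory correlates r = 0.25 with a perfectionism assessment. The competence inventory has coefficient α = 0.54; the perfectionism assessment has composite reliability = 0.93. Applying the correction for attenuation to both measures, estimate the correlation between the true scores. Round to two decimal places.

r_true = r_obs / √(r_xx · r_yy) = 0.25 / √(0.54 × 0.93) = 0.25 / √0.5022 = 0.25 / 0.7087 ≈ 0.35.

0.35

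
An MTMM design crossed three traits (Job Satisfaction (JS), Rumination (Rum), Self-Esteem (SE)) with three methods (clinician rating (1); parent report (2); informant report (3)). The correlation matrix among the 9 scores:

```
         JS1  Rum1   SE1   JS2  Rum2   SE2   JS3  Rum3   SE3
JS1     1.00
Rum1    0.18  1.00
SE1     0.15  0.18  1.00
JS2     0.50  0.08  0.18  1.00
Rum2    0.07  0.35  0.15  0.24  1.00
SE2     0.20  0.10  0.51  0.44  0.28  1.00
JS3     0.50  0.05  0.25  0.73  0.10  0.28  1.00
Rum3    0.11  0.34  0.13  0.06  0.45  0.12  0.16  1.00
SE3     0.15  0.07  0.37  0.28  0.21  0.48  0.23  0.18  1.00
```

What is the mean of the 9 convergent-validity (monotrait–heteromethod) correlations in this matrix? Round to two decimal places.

0.47

Convergent values: 0.50, 0.50, 0.73, 0.35, 0.34, 0.45, 0.51, 0.37, 0.48; mean = 4.23/9 = 0.47.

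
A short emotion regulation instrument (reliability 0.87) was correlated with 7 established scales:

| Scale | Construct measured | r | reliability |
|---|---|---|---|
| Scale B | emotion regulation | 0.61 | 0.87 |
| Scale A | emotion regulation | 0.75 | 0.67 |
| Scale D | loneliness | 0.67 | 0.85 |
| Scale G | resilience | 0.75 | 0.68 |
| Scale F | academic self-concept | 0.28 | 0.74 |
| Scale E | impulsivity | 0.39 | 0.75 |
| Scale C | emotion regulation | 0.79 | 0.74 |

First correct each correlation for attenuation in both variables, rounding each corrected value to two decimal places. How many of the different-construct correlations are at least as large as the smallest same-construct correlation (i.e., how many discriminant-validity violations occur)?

2

Disattenuated r (r / √(r_scale · r_new)):
  Scale B (conv): 0.61 / √(0.87·0.87) = 0.70
  Scale A (conv): 0.75 / √(0.67·0.87) = 0.98
  Scale D (disc): 0.67 / √(0.85·0.87) = 0.78
  Scale G (disc): 0.75 / √(0.68·0.87) = 0.98
  Scale F (disc): 0.28 / √(0.74·0.87) = 0.35
  Scale E (disc): 0.39 / √(0.75·0.87) = 0.48
  Scale C (conv): 0.79 / √(0.74·0.87) = 0.98
Smallest convergent = 0.70. Discriminant values: 0.78, 0.98, 0.35, 0.48; count ≥ 0.70 → 2.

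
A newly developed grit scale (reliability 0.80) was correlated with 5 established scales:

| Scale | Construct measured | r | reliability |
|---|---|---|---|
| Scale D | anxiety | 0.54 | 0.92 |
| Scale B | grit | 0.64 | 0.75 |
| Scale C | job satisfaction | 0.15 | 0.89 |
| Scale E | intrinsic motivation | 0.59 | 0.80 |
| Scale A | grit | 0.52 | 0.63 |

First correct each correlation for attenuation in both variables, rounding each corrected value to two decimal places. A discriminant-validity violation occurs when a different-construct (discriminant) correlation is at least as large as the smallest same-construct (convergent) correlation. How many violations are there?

1

Disattenuated r (r / √(r_scale · r_new)):
  Scale D (disc): 0.54 / √(0.92·0.80) = 0.63
  Scale B (conv): 0.64 / √(0.75·0.80) = 0.83
  Scale C (disc): 0.15 / √(0.89·0.80) = 0.18
  Scale E (disc): 0.59 / √(0.80·0.80) = 0.74
  Scale A (conv): 0.52 / √(0.63·0.80) = 0.73
Smallest convergent = 0.73. Discriminant values: 0.63, 0.18, 0.74; count ≥ 0.73 → 1.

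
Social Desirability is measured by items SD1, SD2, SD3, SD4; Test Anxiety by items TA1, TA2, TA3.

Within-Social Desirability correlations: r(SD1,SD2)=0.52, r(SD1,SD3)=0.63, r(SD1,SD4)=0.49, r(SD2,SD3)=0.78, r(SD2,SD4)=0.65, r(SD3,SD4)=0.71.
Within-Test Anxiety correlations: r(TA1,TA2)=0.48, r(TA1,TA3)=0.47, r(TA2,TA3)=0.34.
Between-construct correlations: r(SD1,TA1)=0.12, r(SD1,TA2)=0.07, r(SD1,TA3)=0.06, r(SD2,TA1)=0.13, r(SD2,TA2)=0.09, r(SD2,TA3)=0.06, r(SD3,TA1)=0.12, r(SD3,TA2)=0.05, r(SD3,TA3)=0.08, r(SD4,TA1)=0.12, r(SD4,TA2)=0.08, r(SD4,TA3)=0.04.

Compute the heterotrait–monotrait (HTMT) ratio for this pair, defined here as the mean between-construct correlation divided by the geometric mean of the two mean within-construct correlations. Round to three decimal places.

Between-construct mean = 1.02/12 = 0.0850.
Mean within-SD = 3.78/6 = 0.6300; mean within-TA = 1.29/3 = 0.4300.
Geometric mean = √(0.6300 × 0.4300) = 0.5205.
HTMT = 0.0850 / 0.5205 = 0.163.

0.163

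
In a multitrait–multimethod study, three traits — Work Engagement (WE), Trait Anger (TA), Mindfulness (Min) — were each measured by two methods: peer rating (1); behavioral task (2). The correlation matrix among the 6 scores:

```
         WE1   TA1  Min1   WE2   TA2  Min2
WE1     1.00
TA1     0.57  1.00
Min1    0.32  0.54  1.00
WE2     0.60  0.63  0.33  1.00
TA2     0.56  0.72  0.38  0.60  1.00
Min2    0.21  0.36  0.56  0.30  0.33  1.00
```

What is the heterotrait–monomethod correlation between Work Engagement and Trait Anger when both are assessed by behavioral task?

0.60

Different traits, same method: r(WE2, TA2) = 0.60.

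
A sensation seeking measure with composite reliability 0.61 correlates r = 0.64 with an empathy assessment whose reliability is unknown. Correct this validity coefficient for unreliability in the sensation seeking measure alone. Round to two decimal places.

0.82

Single correction: r_c = r_obs / √r_xx = 0.64 / √0.61 = 0.64 / 0.7810 ≈ 0.82.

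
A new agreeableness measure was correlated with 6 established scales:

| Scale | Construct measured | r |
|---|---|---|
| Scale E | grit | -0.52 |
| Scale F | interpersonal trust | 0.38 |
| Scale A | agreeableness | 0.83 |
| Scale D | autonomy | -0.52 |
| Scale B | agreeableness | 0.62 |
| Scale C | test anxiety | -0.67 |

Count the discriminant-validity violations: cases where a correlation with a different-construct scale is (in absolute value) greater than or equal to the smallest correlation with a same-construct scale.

Convergent (same construct = agreeableness): Scale A, Scale B.
Smallest convergent = 0.62. Discriminant |r|: 0.52, 0.38, 0.52, 0.67; count ≥ 0.62 → 1.

1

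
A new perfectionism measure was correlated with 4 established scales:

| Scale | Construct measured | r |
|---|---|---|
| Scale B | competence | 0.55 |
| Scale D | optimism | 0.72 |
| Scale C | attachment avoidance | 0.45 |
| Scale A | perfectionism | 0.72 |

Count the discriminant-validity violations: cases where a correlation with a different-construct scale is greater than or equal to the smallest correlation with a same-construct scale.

Convergent (same construct = perfectionism): Scale A.
Smallest convergent = 0.72. Discriminant values: 0.55, 0.72, 0.45; count ≥ 0.72 → 1.

1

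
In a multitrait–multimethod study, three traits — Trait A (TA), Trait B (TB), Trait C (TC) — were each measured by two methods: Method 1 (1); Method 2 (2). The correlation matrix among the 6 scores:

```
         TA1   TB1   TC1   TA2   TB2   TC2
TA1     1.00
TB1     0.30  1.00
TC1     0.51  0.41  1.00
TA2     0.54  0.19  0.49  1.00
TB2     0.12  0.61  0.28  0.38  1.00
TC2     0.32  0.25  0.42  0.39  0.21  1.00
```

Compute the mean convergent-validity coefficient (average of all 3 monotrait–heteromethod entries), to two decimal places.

0.52

Convergent values: 0.54, 0.61, 0.42; mean = 1.57/3 = 0.52.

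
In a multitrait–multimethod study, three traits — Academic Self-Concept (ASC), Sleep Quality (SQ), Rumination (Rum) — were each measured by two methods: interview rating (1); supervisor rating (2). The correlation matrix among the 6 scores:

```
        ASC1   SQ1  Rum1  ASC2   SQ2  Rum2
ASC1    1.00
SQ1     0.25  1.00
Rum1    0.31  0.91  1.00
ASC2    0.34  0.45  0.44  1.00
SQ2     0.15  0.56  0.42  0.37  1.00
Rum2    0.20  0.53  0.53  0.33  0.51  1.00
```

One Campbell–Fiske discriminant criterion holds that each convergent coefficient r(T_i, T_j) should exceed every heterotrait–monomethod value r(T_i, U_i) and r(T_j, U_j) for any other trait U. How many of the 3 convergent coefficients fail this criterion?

Convergent coefficients and their comparison sets:
ASC (methods 1·2): 0.34 vs {0.25, 0.37, 0.31, 0.33} → fail.
SQ (methods 1·2): 0.56 vs {0.25, 0.37, 0.91, 0.51} → fail.
Rum (methods 1·2): 0.53 vs {0.31, 0.33, 0.91, 0.51} → fail.
3 of 3 fail.

3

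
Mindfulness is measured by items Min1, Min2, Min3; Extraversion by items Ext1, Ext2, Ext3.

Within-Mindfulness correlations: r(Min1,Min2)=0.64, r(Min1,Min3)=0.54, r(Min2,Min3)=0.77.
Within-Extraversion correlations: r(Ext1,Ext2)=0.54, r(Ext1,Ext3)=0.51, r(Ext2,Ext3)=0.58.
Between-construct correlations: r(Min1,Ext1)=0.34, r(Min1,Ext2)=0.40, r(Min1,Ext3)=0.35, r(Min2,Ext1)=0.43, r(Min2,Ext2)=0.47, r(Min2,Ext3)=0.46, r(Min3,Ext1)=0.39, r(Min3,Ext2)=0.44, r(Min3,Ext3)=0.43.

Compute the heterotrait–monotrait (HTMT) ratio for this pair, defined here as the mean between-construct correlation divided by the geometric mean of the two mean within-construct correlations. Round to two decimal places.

0.69

Mean heterotrait r = 3.71/9 = 0.4122.
Mean within-Min = 1.95/3 = 0.6500; mean within-Ext = 1.63/3 = 0.5433.
Geometric mean = √(0.6500 × 0.5433) = 0.5943.
HTMT = 0.4122 / 0.5943 = 0.69.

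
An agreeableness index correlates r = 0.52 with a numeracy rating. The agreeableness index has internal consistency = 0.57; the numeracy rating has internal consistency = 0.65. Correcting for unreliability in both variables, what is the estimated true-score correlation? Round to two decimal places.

0.85

r_true = r_obs / √(r_xx · r_yy) = 0.52 / √(0.57 × 0.65) = 0.52 / √0.3705 = 0.52 / 0.6087 ≈ 0.85.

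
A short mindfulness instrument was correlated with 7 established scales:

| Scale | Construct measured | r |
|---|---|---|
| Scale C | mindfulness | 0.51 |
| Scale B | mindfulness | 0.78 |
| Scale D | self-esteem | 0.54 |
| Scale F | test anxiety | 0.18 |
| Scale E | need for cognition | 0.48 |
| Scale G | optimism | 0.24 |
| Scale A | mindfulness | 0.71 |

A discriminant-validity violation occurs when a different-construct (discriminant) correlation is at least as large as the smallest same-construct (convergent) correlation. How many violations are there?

1

Convergent (same construct = mindfulness): Scale C, Scale B, Scale A.
Smallest convergent = 0.51. Discriminant values: 0.54, 0.18, 0.48, 0.24; count ≥ 0.51 → 1.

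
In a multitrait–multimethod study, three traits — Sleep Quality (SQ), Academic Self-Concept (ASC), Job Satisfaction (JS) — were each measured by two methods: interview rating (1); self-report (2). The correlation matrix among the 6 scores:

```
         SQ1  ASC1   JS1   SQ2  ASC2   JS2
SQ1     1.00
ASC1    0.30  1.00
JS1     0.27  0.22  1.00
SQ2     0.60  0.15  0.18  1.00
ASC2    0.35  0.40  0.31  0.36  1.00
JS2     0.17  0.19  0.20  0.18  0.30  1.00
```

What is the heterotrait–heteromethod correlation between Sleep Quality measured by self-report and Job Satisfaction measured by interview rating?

0.18

Different traits and methods: r(SQ2, JS1) = 0.18.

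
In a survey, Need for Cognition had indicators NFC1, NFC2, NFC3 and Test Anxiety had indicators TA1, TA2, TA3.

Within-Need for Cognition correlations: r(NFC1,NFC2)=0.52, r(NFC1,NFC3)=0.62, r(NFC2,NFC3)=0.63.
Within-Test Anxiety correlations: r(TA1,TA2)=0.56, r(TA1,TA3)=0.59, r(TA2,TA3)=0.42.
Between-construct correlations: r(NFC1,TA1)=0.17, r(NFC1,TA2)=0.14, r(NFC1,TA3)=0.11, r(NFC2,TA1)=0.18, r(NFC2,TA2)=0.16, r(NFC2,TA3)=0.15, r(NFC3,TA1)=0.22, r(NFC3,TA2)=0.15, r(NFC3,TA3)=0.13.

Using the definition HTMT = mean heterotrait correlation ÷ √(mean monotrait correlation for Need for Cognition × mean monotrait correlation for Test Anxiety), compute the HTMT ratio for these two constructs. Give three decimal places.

Between-construct mean = 1.41/9 = 0.1567.
Mean within-NFC = 1.77/3 = 0.5900; mean within-TA = 1.57/3 = 0.5233.
Geometric mean = √(0.5900 × 0.5233) = 0.5557.
HTMT = 0.1567 / 0.5557 = 0.282.

0.282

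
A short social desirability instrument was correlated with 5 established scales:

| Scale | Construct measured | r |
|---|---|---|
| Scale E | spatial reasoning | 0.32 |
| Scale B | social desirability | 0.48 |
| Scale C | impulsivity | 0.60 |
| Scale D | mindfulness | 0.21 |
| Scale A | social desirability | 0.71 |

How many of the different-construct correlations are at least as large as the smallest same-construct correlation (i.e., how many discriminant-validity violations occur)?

Convergent (same construct = social desirability): Scale B, Scale A.
Smallest convergent = 0.48. Discriminant values: 0.32, 0.60, 0.21; count ≥ 0.48 → 1.

1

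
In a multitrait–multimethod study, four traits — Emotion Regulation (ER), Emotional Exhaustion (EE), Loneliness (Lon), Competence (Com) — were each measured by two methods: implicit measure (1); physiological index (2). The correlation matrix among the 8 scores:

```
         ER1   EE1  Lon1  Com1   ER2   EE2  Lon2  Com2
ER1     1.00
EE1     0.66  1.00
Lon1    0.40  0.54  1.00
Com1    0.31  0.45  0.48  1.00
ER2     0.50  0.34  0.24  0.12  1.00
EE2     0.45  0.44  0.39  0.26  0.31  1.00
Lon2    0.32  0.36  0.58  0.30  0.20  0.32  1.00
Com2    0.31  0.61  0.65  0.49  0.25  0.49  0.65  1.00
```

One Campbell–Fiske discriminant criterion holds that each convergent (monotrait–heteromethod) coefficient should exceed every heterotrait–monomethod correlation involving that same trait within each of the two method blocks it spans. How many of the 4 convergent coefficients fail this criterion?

4

Convergent coefficients and their comparison sets:
ER (methods 1·2): 0.50 vs {0.66, 0.31, 0.40, 0.20, 0.31, 0.25} → fail.
EE (methods 1·2): 0.44 vs {0.66, 0.31, 0.54, 0.32, 0.45, 0.49} → fail.
Lon (methods 1·2): 0.58 vs {0.40, 0.20, 0.54, 0.32, 0.48, 0.65} → fail.
Com (methods 1·2): 0.49 vs {0.31, 0.25, 0.45, 0.49, 0.48, 0.65} → fail.
4 of 4 fail.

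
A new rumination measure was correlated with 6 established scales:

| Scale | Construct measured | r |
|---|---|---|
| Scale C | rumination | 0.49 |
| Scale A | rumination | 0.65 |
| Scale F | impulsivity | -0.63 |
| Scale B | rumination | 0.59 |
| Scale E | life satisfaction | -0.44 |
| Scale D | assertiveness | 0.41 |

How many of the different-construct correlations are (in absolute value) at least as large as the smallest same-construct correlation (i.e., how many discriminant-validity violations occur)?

Convergent (same construct = rumination): Scale C, Scale A, Scale B.
Smallest convergent = 0.49. Discriminant |r|: 0.63, 0.44, 0.41; count ≥ 0.49 → 1.

1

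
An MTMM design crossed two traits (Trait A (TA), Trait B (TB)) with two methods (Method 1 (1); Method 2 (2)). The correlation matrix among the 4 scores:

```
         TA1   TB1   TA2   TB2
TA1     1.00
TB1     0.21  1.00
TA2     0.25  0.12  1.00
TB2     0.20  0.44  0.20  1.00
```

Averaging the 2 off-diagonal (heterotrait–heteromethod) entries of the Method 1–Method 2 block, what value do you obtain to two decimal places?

HTHM values (method 1 × method 2): 0.20, 0.12; mean = 0.32/2 = 0.16.

0.16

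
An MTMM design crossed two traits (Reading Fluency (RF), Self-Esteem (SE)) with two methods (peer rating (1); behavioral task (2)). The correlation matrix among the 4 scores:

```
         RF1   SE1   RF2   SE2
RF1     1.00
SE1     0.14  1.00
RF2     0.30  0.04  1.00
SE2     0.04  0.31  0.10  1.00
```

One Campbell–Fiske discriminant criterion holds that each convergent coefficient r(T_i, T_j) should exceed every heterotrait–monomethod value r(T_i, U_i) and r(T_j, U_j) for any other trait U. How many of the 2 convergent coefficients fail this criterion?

Each convergent coefficient versus the relevant comparison correlations:
RF (methods 1·2): 0.30 vs {0.14, 0.10} → pass.
SE (methods 1·2): 0.31 vs {0.14, 0.10} → pass.
0 of 2 fail.

0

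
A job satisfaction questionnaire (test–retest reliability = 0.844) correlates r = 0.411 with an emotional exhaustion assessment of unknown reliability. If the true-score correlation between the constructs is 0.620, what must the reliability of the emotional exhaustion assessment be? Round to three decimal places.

r_true = r_obs / √(r_xx · r_yy) ⇒ 0.620 = 0.411 / √(0.844 · r_yy).
√(0.844 · r_yy) = 0.411 / 0.620 = 0.6629; 0.844 · r_yy = 0.4394; r_yy = 0.4394 / 0.844 ≈ 0.521.

0.521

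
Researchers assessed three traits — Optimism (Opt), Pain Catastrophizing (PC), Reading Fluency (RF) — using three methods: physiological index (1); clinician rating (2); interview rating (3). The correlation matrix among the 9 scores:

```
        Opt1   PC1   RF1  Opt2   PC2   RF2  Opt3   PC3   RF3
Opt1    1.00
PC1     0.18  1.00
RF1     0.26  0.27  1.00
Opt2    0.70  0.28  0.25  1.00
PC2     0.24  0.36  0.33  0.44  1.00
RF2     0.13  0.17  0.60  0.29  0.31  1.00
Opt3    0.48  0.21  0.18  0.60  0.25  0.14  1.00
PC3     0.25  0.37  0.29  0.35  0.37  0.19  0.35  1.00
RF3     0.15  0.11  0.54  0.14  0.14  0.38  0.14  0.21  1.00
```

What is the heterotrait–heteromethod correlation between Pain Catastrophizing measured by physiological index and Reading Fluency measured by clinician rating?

0.17

Different traits and methods: r(PC1, RF2) = 0.17.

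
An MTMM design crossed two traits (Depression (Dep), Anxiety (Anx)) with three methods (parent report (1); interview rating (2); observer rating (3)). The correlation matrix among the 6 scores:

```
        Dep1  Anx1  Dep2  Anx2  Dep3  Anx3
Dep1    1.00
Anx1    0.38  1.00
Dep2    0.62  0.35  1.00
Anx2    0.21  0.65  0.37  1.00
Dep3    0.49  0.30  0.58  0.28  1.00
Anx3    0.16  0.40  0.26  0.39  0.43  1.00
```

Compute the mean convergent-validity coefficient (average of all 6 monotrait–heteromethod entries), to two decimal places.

0.52

Convergent values: 0.62, 0.49, 0.58, 0.65, 0.40, 0.39; mean = 3.13/6 = 0.52.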